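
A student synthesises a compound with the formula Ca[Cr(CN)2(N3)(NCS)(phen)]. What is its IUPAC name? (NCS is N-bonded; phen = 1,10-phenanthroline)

The 1 calcium counter-ion carries a total charge of +2, so each complex ion is 2−.
Ligand charges: 1×isothiocyanato (-1 each), 1×1,10-phenanthroline (neutral), 1×azido (-1 each), 2×cyano (-1 each); total -4. So Cr + (-4) = 2−, giving Cr = +2.
Ligands are named alphabetically: azido before cyano before isothiocyanato before phenanthroline.
The complex ion is anionic, so chromium takes the -ate form chromate(II).

calcium azidodicyanoisothiocyanato(1,10-phenanthroline)chromate(II)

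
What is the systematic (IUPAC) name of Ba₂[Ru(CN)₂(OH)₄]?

barium dicyanotetrahydroxoruthenate(II)

The 2 barium counter-ions carry a total charge of +4, so each complex ion is 4−.
Ligand charges: 2×cyano (-1 each), 4×hydroxo (-1 each); total -6. So Ru + (-6) = 4−, giving Ru = +2.
Ligands are named alphabetically: cyano before hydroxo.
The complex ion is anionic, so ruthenium takes the -ate form ruthenate(II).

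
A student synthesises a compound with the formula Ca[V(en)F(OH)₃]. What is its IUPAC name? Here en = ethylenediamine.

calcium (ethylenediamine)fluorotrihydroxovanadate(II)

The 1 calcium counter-ion carries a total charge of +2, so each complex ion is 2−.
Ligand charges: 1×ethylenediamine (neutral), 3×hydroxo (-1 each), 1×fluoro (-1 each); total -4. So V + (-4) = 2−, giving V = +2.
The complex ion is anionic, so vanadium takes the -ate form vanadate(II).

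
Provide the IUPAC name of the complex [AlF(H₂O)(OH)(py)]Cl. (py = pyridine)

The 1 chloride counter-ion carries a total charge of -1, so each complex ion is 1+.
Ligand charges: 1×hydroxo (-1 each), 1×aqua (neutral), 1×fluoro (-1 each), 1×pyridine (neutral); total -2. So Al + (-2) = 1+, giving Al = +3.
Ligands are named alphabetically: aqua before fluoro before hydroxo before pyridine.

aquafluorohydroxo(pyridine)aluminium(III) chloride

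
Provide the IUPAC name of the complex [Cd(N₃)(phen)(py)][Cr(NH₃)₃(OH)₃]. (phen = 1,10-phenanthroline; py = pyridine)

azido(1,10-phenanthroline)(pyridine)cadmium(II) triamminetrihydroxochromate(II)

Both ions are complex: the cation is named first with the plain metal name, the anion second with the -ate form; each ion's ligands are alphabetised independently.
Cadmium is always +2 in its complexes; the cation's ligand charges sum to -1, so the complex cation is 1+.
A 1:1 salt means the anion carries the equal and opposite charge, 1−.
Anion: ligand charges sum to -3; for the ion to be 1−, Cr = +2.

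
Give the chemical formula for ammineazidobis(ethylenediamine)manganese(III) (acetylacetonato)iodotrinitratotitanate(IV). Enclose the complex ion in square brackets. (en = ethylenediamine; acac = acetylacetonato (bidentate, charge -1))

Cation [Mn…]: ligand charges -1, Mn(III) ⇒ ion charge 2+.
Anion [Ti…]: ligand charges -5, Ti(IV) ⇒ ion charge 1−.
One 2+ cation requires 2 of the 1− anion.

[Mn(en)2(N3)(NH3)][Ti(acac)I(NO3)3]2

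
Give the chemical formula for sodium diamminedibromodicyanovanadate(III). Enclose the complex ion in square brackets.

Ligands: 2 ammine (NH3, neutral), 2 bromo (Br, -1), 2 cyano (CN, -1). Ligand charge sum = -4.
With V in oxidation state +3, the complex ion is [V...]^1−.
Charge balance with sodium (+1) requires 1 complex ion per 1 sodium.

Na[VBr2(CN)2(NH3)2]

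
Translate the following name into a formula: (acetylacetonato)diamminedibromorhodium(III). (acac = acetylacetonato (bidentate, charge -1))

[Rh(acac)Br2(NH3)2]

Ligands: 2 bromo (Br, -1), 1 acetylacetonato (acac, -1), 2 ammine (NH3, neutral). Ligand charge sum = -3.
With Rh in oxidation state +3, the complex ion is [Rh...].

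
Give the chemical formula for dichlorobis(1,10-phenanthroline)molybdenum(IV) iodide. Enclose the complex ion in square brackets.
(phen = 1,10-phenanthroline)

[MoCl2(phen)2]I2

Ligands: 2 1,10-phenanthroline (phen, neutral), 2 chloro (Cl, -1). Ligand charge sum = -2.
With Mo in oxidation state +4, the complex ion is [Mo...]^2+.
Charge balance with iodide (-1) requires 1 complex ion per 2 iodide.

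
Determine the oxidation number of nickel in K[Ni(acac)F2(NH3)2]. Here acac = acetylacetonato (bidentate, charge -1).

1 potassium outside the brackets (+1 each) → the complex ion is 1−.
Ligand charges: 2×NH3 neutral; 2×F = -2; 1×acac = -1; sum -3.
Ni + (-3) = 1− ⇒ Ni is +2.

+2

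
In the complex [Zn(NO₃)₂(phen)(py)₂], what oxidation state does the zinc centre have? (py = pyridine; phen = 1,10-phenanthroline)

No counter-ion: the bracketed complex is neutral.
Ligand charges: 2×py neutral; 2×NO3 = -2; 1×phen neutral; sum -2.
Zn + (-2) = 0 ⇒ Zn is +2.

+2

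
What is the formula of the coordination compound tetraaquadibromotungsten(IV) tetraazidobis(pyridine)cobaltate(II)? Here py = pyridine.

[WBr2(H2O)4][Co(N3)4(py)2]

Cation [W…]: ligand charges -2, W(IV) ⇒ ion charge 2+.
Anion [Co…]: ligand charges -4, Co(II) ⇒ ion charge 2−.
One 2+ cation balances one 2− anion.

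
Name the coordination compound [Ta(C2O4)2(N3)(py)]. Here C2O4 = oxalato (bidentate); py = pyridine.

azidodioxalato(pyridine)tantalum(V)

There is no counter-ion, so the complex is neutral overall.
Ligand charges: 1×azido (-1 each), 2×oxalato (-2 each), 1×pyridine (neutral); total -5. So Ta + (-5) = 0, giving Ta = +5.
Ligands are named alphabetically: azido before oxalato before pyridine.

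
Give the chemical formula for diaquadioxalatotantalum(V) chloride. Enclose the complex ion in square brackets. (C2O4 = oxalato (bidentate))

Ligands: 2 aqua (H2O, neutral), 2 oxalato (C2O4, -2). Ligand charge sum = -4.
With Ta in oxidation state +5, the complex ion is [Ta...]^1+.
Charge balance with chloride (-1) requires 1 complex ion per 1 chloride.

[Ta(C2O4)2(H2O)2]Cl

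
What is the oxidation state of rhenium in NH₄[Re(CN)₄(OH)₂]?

+5

1 ammonium outside the brackets (+1 each) → the complex ion is 1−.
Ligand charges: 2×OH = -2; 4×CN = -4; sum -6.
Re + (-6) = 1− ⇒ Re is +5.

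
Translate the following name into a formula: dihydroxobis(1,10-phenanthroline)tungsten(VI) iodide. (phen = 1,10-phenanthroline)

Ligands: 2 1,10-phenanthroline (phen, neutral), 2 hydroxo (OH, -1). Ligand charge sum = -2.
With W in oxidation state +6, the complex ion is [W...]^4+.
Charge balance with iodide (-1) requires 1 complex ion per 4 iodide.

[W(OH)2(phen)2]I4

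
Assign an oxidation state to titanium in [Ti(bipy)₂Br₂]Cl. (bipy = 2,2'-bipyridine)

1 chloride outside the brackets (-1 each) → the complex ion is 1+.
Ligand charges: 2×bipy neutral; 2×Br = -2; sum -2.
Ti + (-2) = 1+ ⇒ Ti is +3.

+3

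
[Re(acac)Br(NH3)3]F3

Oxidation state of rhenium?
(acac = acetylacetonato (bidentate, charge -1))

3 fluoride outside the brackets (-1 each) → the complex ion is 3+.
Ligand charges: 1×Br = -1; 1×acac = -1; 3×NH3 neutral; sum -2.
Re + (-2) = 3+ ⇒ Re is +5.

+5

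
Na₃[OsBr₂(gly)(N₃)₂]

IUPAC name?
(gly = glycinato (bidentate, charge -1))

The 3 sodium counter-ions carry a total charge of +3, so each complex ion is 3−.
Ligand charges: 2×azido (-1 each), 2×bromo (-1 each), 1×glycinato (-1 each); total -5. So Os + (-5) = 3−, giving Os = +2.
Ligands are named alphabetically: azido before bromo before glycinato.
The complex ion is anionic, so osmium takes the -ate form osmate(II).

sodium diazidodibromo(glycinato)osmate(II)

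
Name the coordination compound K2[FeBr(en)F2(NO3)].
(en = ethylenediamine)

potassium bromo(ethylenediamine)difluoronitratoferrate(II)

The 2 potassium counter-ions carry a total charge of +2, so each complex ion is 2−.
Ligand charges: 1×bromo (-1 each), 2×fluoro (-1 each), 1×ethylenediamine (neutral), 1×nitrato (-1 each); total -4. So Fe + (-4) = 2−, giving Fe = +2.
The complex ion is anionic, so iron takes the -ate form ferrate(II).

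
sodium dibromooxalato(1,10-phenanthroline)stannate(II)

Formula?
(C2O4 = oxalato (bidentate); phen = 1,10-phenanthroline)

Na2[SnBr2(C2O4)(phen)]

Ligands: 1 oxalato (C2O4, -2), 1 1,10-phenanthroline (phen, neutral), 2 bromo (Br, -1). Ligand charge sum = -4.
With Sn in oxidation state +2, the complex ion is [Sn...]^2−.
Charge balance with sodium (+1) requires 1 complex ion per 2 sodium.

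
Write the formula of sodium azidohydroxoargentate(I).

Ligands: 1 hydroxo (OH, -1), 1 azido (N3, -1). Ligand charge sum = -2.
Charge balance with sodium (+1) requires 1 complex ion per 1 sodium.

Na[Ag(N3)(OH)]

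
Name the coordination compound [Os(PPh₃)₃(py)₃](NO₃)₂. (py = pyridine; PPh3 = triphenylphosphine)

The 2 nitrate counter-ions carry a total charge of -2, so each complex ion is 2+.
Ligand charges: 3×pyridine (neutral), 3×triphenylphosphine (neutral); total 0. So Os + (0) = 2+, giving Os = +2.
Ligands are named alphabetically: pyridine before triphenylphosphine.

tris(pyridine)tris(triphenylphosphine)osmium(II) nitrate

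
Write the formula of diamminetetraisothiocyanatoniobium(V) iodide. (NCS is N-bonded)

Ligands: 2 ammine (NH3, neutral), 4 isothiocyanato (NCS, -1). Ligand charge sum = -4.
With Nb in oxidation state +5, the complex ion is [Nb...]^1+.
Charge balance with iodide (-1) requires 1 complex ion per 1 iodide.

[Nb(NCS)4(NH3)2]I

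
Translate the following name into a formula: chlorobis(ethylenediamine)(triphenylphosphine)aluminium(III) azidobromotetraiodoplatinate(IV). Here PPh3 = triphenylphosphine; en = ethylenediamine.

[AlCl(en)2(PPh3)][PtBrI4(N3)]

Cation [Al…]: ligand charges -1, Al(III) ⇒ ion charge 2+.
Anion [Pt…]: ligand charges -6, Pt(IV) ⇒ ion charge 2−.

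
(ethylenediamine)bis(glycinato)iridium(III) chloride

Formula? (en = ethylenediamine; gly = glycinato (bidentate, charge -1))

Ligands: 1 ethylenediamine (en, neutral), 2 glycinato (gly, -1). Ligand charge sum = -2.
With Ir in oxidation state +3, the complex ion is [Ir...]^1+.
Charge balance with chloride (-1) requires 1 complex ion per 1 chloride.

[Ir(en)(gly)2]Cl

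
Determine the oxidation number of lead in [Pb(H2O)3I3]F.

1 fluoride outside the brackets (-1 each) → the complex ion is 1+.
Ligand charges: 3×I = -3; 3×H2O neutral; sum -3.
Pb + (-3) = 1+ ⇒ Pb is +4.

+4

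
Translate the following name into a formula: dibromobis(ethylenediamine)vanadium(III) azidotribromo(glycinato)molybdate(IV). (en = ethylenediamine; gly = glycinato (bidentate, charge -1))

Cation [V…]: ligand charges -2, V(III) ⇒ ion charge 1+.
Anion [Mo…]: ligand charges -5, Mo(IV) ⇒ ion charge 1−.

[VBr2(en)2][MoBr3(gly)(N3)]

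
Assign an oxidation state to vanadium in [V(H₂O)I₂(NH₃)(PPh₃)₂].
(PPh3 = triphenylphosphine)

No counter-ion: the bracketed complex is neutral.
Ligand charges: 2×I = -2; 2×PPh3 neutral; 1×H2O neutral; 1×NH3 neutral; sum -2.
V + (-2) = 0 ⇒ V is +2.

+2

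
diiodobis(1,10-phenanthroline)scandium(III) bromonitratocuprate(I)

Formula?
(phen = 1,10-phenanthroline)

[ScI2(phen)2][CuBr(NO3)]

Cation [Sc…]: ligand charges -2, Sc(III) ⇒ ion charge 1+.
Anion [Cu…]: ligand charges -2, Cu(I) ⇒ ion charge 1−.
One 1+ cation balances one 1− anion.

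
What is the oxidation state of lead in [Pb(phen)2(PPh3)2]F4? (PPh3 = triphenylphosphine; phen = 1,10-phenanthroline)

4 fluoride outside the brackets (-1 each) → the complex ion is 4+.
Ligand charges: 2×PPh3 neutral; 2×phen neutral; sum 0.
Pb + (0) = 4+ ⇒ Pb is +4.

+4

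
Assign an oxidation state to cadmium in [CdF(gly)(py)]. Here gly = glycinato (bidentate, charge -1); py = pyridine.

+2

No counter-ion: the bracketed complex is neutral.
Ligand charges: 1×gly = -1; 1×F = -1; 1×py neutral; sum -2.
Cd + (-2) = 0 ⇒ Cd is +2.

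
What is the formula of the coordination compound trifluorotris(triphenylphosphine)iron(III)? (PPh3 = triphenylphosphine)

[FeF3(PPh3)3]

Ligands: 3 fluoro (F, -1), 3 triphenylphosphine (PPh3, neutral). Ligand charge sum = -3.
With Fe in oxidation state +3, the complex ion is [Fe...].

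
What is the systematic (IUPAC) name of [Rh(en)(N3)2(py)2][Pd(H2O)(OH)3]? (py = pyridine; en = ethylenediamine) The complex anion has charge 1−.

Both ions are complex: the cation is named first with the plain metal name, the anion second with the -ate form; each ion's ligands are alphabetised independently.
The complex anion is given as 1−; its ligand charges sum to -3, so Pd = +2.
A 1:1 salt means the cation carries the equal and opposite charge, 1+.
Cation: ligand charges sum to -2; for the ion to be 1+, Rh = +3.

diazido(ethylenediamine)bis(pyridine)rhodium(III) aquatrihydroxopalladate(II)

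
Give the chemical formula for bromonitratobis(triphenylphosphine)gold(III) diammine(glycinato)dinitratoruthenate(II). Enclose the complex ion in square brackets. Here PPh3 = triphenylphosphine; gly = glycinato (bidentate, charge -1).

[AuBr(NO3)(PPh3)2][Ru(gly)(NH3)2(NO3)2]

Cation [Au…]: ligand charges -2, Au(III) ⇒ ion charge 1+.
Anion [Ru…]: ligand charges -3, Ru(II) ⇒ ion charge 1−.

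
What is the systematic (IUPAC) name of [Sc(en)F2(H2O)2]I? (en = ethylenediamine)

The 1 iodide counter-ion carries a total charge of -1, so each complex ion is 1+.
Ligand charges: 2×fluoro (-1 each), 1×ethylenediamine (neutral), 2×aqua (neutral); total -2. So Sc + (-2) = 1+, giving Sc = +3.
Ligands are named alphabetically: aqua before ethylenediamine before fluoro.

diaqua(ethylenediamine)difluoroscandium(III) iodide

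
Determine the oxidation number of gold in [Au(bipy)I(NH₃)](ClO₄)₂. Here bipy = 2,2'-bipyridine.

2 perchlorate outside the brackets (-1 each) → the complex ion is 2+.
Ligand charges: 1×bipy neutral; 1×NH3 neutral; 1×I = -1; sum -1.
Au + (-1) = 2+ ⇒ Au is +3.

+3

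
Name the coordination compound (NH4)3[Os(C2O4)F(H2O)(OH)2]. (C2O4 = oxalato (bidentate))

The 3 ammonium counter-ions carry a total charge of +3, so each complex ion is 3−.
Ligand charges: 2×hydroxo (-1 each), 1×fluoro (-1 each), 1×aqua (neutral), 1×oxalato (-2 each); total -5. So Os + (-5) = 3−, giving Os = +2.
Ligands are named alphabetically: aqua before fluoro before hydroxo before oxalato.
The complex ion is anionic, so osmium takes the -ate form osmate(II).

ammonium aquafluorodihydroxooxalatoosmate(II)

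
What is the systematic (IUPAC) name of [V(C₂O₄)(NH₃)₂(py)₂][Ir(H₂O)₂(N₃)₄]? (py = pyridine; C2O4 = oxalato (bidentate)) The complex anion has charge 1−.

diammineoxalatobis(pyridine)vanadium(III) diaquatetraazidoiridate(III)

Both ions are complex: the cation is named first with the plain metal name, the anion second with the -ate form; each ion's ligands are alphabetised independently.
The complex anion is given as 1−; its ligand charges sum to -4, so Ir = +3.
A 1:1 salt means the cation carries the equal and opposite charge, 1+.
Cation: ligand charges sum to -2; for the ion to be 1+, V = +3.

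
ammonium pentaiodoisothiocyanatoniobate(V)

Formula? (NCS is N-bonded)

NH4[NbI5(NCS)]

Ligands: 5 iodo (I, -1), 1 isothiocyanato (NCS, -1). Ligand charge sum = -6.
With Nb in oxidation state +5, the complex ion is [Nb...]^1−.
Charge balance with ammonium (+1) requires 1 complex ion per 1 ammonium.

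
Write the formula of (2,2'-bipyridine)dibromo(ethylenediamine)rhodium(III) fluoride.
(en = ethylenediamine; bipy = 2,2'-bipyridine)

Ligands: 1 ethylenediamine (en, neutral), 1 2,2'-bipyridine (bipy, neutral), 2 bromo (Br, -1). Ligand charge sum = -2.
With Rh in oxidation state +3, the complex ion is [Rh...]^1+.
Charge balance with fluoride (-1) requires 1 complex ion per 1 fluoride.

[Rh(bipy)Br2(en)]F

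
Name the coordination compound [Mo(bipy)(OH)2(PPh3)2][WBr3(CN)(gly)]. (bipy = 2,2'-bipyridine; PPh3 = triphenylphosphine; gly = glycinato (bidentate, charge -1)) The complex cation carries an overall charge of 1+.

(2,2'-bipyridine)dihydroxobis(triphenylphosphine)molybdenum(III) tribromocyano(glycinato)tungstate(IV)

Both ions are complex: the cation is named first with the plain metal name, the anion second with the -ate form; each ion's ligands are alphabetised independently.
The complex cation is given as 1+; its ligand charges sum to -2, so Mo = +3.
A 1:1 salt means the anion carries the equal and opposite charge, 1−.
Anion: ligand charges sum to -5; for the ion to be 1−, W = +4.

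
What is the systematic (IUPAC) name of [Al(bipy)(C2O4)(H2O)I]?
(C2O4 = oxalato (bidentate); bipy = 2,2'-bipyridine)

There is no counter-ion, so the complex is neutral overall.
Ligand charges: 1×iodo (-1 each), 1×oxalato (-2 each), 1×aqua (neutral), 1×2,2'-bipyridine (neutral); total -3. So Al + (-3) = 0, giving Al = +3.
Ligands are named alphabetically: aqua before bipyridine before iodo before oxalato.

aqua(2,2'-bipyridine)iodooxalatoaluminium(III)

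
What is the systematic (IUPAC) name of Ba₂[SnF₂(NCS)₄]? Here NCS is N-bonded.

The 2 barium counter-ions carry a total charge of +4, so each complex ion is 4−.
Ligand charges: 2×fluoro (-1 each), 4×isothiocyanato (-1 each); total -6. So Sn + (-6) = 4−, giving Sn = +2.
Ligands are named alphabetically: fluoro before isothiocyanato.
The complex ion is anionic, so tin takes the -ate form stannate(II).

barium difluorotetraisothiocyanatostannate(II)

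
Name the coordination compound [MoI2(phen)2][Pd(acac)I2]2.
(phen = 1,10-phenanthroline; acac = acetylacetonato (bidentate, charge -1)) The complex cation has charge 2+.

The complex cation is given as 2+; its ligand charges sum to -2, so Mo = +4.
With 2 anions per cation, each anion must be 2/2 = 1−.
Anion: ligand charges sum to -3; for the ion to be 1−, Pd = +2.

diiodobis(1,10-phenanthroline)molybdenum(IV) (acetylacetonato)diiodopalladate(II)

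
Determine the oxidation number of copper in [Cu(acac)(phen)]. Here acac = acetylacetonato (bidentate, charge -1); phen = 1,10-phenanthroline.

No counter-ion: the bracketed complex is neutral.
Ligand charges: 1×acac = -1; 1×phen neutral; sum -1.
Cu + (-1) = 0 ⇒ Cu is +1.

+1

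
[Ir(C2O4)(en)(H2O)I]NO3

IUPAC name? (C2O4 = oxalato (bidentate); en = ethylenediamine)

aqua(ethylenediamine)iodooxalatoiridium(IV) nitrate

The 1 nitrate counter-ion carries a total charge of -1, so each complex ion is 1+.
Ligand charges: 1×aqua (neutral), 1×oxalato (-2 each), 1×iodo (-1 each), 1×ethylenediamine (neutral); total -3. So Ir + (-3) = 1+, giving Ir = +4.
Ligands are named alphabetically: aqua before ethylenediamine before iodo before oxalato.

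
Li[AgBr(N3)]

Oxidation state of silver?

1 lithium outside the brackets (+1 each) → the complex ion is 1−.
Ligand charges: 1×N3 = -1; 1×Br = -1; sum -2.
Ag + (-2) = 1− ⇒ Ag is +1.

+1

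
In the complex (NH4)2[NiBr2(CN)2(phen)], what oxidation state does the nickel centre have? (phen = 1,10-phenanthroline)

2 ammonium outside the brackets (+1 each) → the complex ion is 2−.
Ligand charges: 2×CN = -2; 2×Br = -2; 1×phen neutral; sum -4.
Ni + (-4) = 2− ⇒ Ni is +2.

+2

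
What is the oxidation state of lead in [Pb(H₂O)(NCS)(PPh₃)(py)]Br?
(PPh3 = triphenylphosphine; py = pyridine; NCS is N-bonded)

+2

1 bromide outside the brackets (-1 each) → the complex ion is 1+.
Ligand charges: 1×H2O neutral; 1×PPh3 neutral; 1×py neutral; 1×NCS = -1; sum -1.
Pb + (-1) = 1+ ⇒ Pb is +2.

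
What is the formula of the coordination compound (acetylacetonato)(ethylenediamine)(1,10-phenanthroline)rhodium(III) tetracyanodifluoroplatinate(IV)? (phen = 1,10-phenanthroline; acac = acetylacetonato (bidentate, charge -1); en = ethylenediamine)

Cation [Rh…]: ligand charges -1, Rh(III) ⇒ ion charge 2+.
Anion [Pt…]: ligand charges -6, Pt(IV) ⇒ ion charge 2−.

[Rh(acac)(en)(phen)][Pt(CN)4F2]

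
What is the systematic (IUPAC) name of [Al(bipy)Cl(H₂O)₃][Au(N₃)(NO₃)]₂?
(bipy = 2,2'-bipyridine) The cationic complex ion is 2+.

triaqua(2,2'-bipyridine)chloroaluminium(III) azidonitratoaurate(I)

The complex cation is given as 2+; its ligand charges sum to -1, so Al = +3.
With 2 anions per cation, each anion must be 2/2 = 1−.
Anion: ligand charges sum to -2; for the ion to be 1−, Au = +1.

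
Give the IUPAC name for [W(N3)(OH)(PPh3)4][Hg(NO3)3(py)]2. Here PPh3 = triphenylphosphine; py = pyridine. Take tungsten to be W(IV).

azidohydroxotetrakis(triphenylphosphine)tungsten(IV) trinitrato(pyridine)mercurate(II)

W is given as +4; the cation's ligand charges sum to -2, so the complex cation is 2+.
With 2 anions per cation, each anion must be 2/2 = 1−.
Anion: ligand charges sum to -3; for the ion to be 1−, Hg = +2.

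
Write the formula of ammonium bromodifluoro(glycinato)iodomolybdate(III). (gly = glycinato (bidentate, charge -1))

Ligands: 2 fluoro (F, -1), 1 glycinato (gly, -1), 1 iodo (I, -1), 1 bromo (Br, -1). Ligand charge sum = -5.
Charge balance with ammonium (+1) requires 1 complex ion per 2 ammonium.

(NH4)2[MoBrF2(gly)I]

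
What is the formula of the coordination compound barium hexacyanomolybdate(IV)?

Ba[Mo(CN)6]

Ligands: 6 cyano (CN, -1). Ligand charge sum = -6.
Charge balance with barium (+2) requires 1 complex ion per 1 barium.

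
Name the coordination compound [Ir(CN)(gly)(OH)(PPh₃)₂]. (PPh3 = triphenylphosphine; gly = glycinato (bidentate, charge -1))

There is no counter-ion, so the complex is neutral overall.
Ligand charges: 2×triphenylphosphine (neutral), 1×hydroxo (-1 each), 1×cyano (-1 each), 1×glycinato (-1 each); total -3. So Ir + (-3) = 0, giving Ir = +3.
Ligands are named alphabetically: cyano before glycinato before hydroxo before triphenylphosphine.

cyano(glycinato)hydroxobis(triphenylphosphine)iridium(III)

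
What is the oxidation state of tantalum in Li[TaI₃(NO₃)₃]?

+5

1 lithium outside the brackets (+1 each) → the complex ion is 1−.
Ligand charges: 3×I = -3; 3×NO3 = -3; sum -6.
Ta + (-6) = 1− ⇒ Ta is +5.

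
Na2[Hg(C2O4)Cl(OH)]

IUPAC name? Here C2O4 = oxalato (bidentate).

sodium chlorohydroxooxalatomercurate(II)

The 2 sodium counter-ions carry a total charge of +2, so each complex ion is 2−.
Ligand charges: 1×chloro (-1 each), 1×hydroxo (-1 each), 1×oxalato (-2 each); total -4. So Hg + (-4) = 2−, giving Hg = +2.
Ligands are named alphabetically: chloro before hydroxo before oxalato.
The complex ion is anionic, so mercury takes the -ate form mercurate(II).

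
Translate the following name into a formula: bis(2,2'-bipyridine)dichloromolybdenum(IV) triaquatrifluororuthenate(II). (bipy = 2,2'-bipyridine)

[Mo(bipy)2Cl2][RuF3(H2O)3]2

Cation [Mo…]: ligand charges -2, Mo(IV) ⇒ ion charge 2+.
Anion [Ru…]: ligand charges -3, Ru(II) ⇒ ion charge 1−.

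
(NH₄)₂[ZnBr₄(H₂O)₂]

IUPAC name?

The 2 ammonium counter-ions carry a total charge of +2, so each complex ion is 2−.
Ligand charges: 4×bromo (-1 each), 2×aqua (neutral); total -4. So Zn + (-4) = 2−, giving Zn = +2.
The complex ion is anionic, so zinc takes the -ate form zincate(II).

ammonium diaquatetrabromozincate(II)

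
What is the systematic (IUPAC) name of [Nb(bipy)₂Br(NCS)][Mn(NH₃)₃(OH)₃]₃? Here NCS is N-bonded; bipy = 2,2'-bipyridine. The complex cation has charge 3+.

Both ions are complex: the cation is named first with the plain metal name, the anion second with the -ate form; each ion's ligands are alphabetised independently.
The complex cation is given as 3+; its ligand charges sum to -2, so Nb = +5.
With 3 anions per cation, each anion must be 3/3 = 1−.
Anion: ligand charges sum to -3; for the ion to be 1−, Mn = +2.

bis(2,2'-bipyridine)bromoisothiocyanatoniobium(V) triamminetrihydroxomanganate(II)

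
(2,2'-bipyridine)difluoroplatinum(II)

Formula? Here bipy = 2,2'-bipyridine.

Ligands: 2 fluoro (F, -1), 1 2,2'-bipyridine (bipy, neutral). Ligand charge sum = -2.
With Pt in oxidation state +2, the complex ion is [Pt...].

[Pt(bipy)F2]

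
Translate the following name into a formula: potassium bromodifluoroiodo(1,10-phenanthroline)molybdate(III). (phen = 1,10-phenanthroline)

Ligands: 1 1,10-phenanthroline (phen, neutral), 2 fluoro (F, -1), 1 bromo (Br, -1), 1 iodo (I, -1). Ligand charge sum = -4.
Charge balance with potassium (+1) requires 1 complex ion per 1 potassium.

K[MoBrF2I(phen)]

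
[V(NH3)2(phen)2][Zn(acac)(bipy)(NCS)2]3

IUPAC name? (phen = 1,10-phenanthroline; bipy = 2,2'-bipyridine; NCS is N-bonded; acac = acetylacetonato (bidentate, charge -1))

Both ions are complex: the cation is named first with the plain metal name, the anion second with the -ate form; each ion's ligands are alphabetised independently.
Zinc is always +2 in its complexes; the anion's ligand charges sum to -3, so the complex anion is 1−.
With 3 anions per cation, the cation must be 3×1 = 3+.
Cation: ligand charges sum to 0; for the ion to be 3+, V = +3.

diamminebis(1,10-phenanthroline)vanadium(III) (acetylacetonato)(2,2'-bipyridine)diisothiocyanatozincate(II)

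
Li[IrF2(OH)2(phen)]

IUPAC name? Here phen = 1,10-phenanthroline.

lithium difluorodihydroxo(1,10-phenanthroline)iridate(III)

The 1 lithium counter-ion carries a total charge of +1, so each complex ion is 1−.
Ligand charges: 1×1,10-phenanthroline (neutral), 2×hydroxo (-1 each), 2×fluoro (-1 each); total -4. So Ir + (-4) = 1−, giving Ir = +3.
The complex ion is anionic, so iridium takes the -ate form iridate(III).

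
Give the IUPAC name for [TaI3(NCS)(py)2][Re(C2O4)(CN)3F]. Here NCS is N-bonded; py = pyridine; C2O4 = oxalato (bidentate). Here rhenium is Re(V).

Both ions are complex: the cation is named first with the plain metal name, the anion second with the -ate form; each ion's ligands are alphabetised independently.
Re is given as +5; the anion's ligand charges sum to -6, so the complex anion is 1−.
A 1:1 salt means the cation carries the equal and opposite charge, 1+.
Cation: ligand charges sum to -4; for the ion to be 1+, Ta = +5.

triiodoisothiocyanatobis(pyridine)tantalum(V) tricyanofluorooxalatorhenate(V)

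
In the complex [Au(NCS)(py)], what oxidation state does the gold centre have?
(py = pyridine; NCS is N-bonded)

+1

No counter-ion: the bracketed complex is neutral.
Ligand charges: 1×py neutral; 1×NCS = -1; sum -1.
Au + (-1) = 0 ⇒ Au is +1.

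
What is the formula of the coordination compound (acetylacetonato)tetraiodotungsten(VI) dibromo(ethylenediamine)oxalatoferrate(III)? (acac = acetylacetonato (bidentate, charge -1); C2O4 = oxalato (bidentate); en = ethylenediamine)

[W(acac)I4][FeBr2(C2O4)(en)]

Cation [W…]: ligand charges -5, W(VI) ⇒ ion charge 1+.
Anion [Fe…]: ligand charges -4, Fe(III) ⇒ ion charge 1−.
One 1+ cation balances one 1− anion.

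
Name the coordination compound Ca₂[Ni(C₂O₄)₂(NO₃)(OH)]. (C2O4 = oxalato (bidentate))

The 2 calcium counter-ions carry a total charge of +4, so each complex ion is 4−.
Ligand charges: 1×nitrato (-1 each), 1×hydroxo (-1 each), 2×oxalato (-2 each); total -6. So Ni + (-6) = 4−, giving Ni = +2.
The complex ion is anionic, so nickel takes the -ate form nickelate(II).

calcium hydroxonitratodioxalatonickelate(II)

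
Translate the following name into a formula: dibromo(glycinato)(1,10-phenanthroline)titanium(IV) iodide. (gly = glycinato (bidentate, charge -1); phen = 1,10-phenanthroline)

[TiBr2(gly)(phen)]I

Ligands: 1 glycinato (gly, -1), 2 bromo (Br, -1), 1 1,10-phenanthroline (phen, neutral). Ligand charge sum = -3.
With Ti in oxidation state +4, the complex ion is [Ti...]^1+.
Charge balance with iodide (-1) requires 1 complex ion per 1 iodide.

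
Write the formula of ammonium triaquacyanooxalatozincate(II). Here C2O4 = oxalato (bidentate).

NH4[Zn(C2O4)(CN)(H2O)3]

Ligands: 1 oxalato (C2O4, -2), 1 cyano (CN, -1), 3 aqua (H2O, neutral). Ligand charge sum = -3.
With Zn in oxidation state +2, the complex ion is [Zn...]^1−.
Charge balance with ammonium (+1) requires 1 complex ion per 1 ammonium.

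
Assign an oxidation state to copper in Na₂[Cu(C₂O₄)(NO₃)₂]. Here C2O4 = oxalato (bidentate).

2 sodium outside the brackets (+1 each) → the complex ion is 2−.
Ligand charges: 1×C2O4 = -2; 2×NO3 = -2; sum -4.
Cu + (-4) = 2− ⇒ Cu is +2.

+2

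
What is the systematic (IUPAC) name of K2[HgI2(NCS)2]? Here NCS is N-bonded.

The 2 potassium counter-ions carry a total charge of +2, so each complex ion is 2−.
Ligand charges: 2×iodo (-1 each), 2×isothiocyanato (-1 each); total -4. So Hg + (-4) = 2−, giving Hg = +2.
Ligands are named alphabetically: iodo before isothiocyanato.
The complex ion is anionic, so mercury takes the -ate form mercurate(II).

potassium diiododiisothiocyanatomercurate(II)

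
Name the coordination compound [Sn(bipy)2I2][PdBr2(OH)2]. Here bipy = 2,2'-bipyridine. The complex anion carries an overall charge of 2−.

The complex anion is given as 2−; its ligand charges sum to -4, so Pd = +2.
A 1:1 salt means the cation carries the equal and opposite charge, 2+.
Cation: ligand charges sum to -2; for the ion to be 2+, Sn = +4.

bis(2,2'-bipyridine)diiodotin(IV) dibromodihydroxopalladate(II)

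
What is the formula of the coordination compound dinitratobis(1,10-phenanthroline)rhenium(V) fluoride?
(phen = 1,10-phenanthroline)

[Re(NO3)2(phen)2]F3

Ligands: 2 nitrato (NO3, -1), 2 1,10-phenanthroline (phen, neutral). Ligand charge sum = -2.
With Re in oxidation state +5, the complex ion is [Re...]^3+.
Charge balance with fluoride (-1) requires 1 complex ion per 3 fluoride.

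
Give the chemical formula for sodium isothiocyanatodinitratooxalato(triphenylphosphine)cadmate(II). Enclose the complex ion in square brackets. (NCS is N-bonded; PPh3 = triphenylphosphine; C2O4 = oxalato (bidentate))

Na3[Cd(C2O4)(NCS)(NO3)2(PPh3)]

Ligands: 1 isothiocyanato (NCS, -1), 2 nitrato (NO3, -1), 1 triphenylphosphine (PPh3, neutral), 1 oxalato (C2O4, -2). Ligand charge sum = -5.
With Cd in oxidation state +2, the complex ion is [Cd...]^3−.
Charge balance with sodium (+1) requires 1 complex ion per 3 sodium.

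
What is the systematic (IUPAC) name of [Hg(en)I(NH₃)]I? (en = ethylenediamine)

The 1 iodide counter-ion carries a total charge of -1, so each complex ion is 1+.
Ligand charges: 1×ethylenediamine (neutral), 1×ammine (neutral), 1×iodo (-1 each); total -1. So Hg + (-1) = 1+, giving Hg = +2.
Ligands are named alphabetically: ammine before ethylenediamine before iodo.

ammine(ethylenediamine)iodomercury(II) iodide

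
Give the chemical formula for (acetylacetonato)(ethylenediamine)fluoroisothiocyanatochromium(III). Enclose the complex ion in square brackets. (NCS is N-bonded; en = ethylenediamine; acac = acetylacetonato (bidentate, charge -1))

Ligands: 1 isothiocyanato (NCS, -1), 1 ethylenediamine (en, neutral), 1 fluoro (F, -1), 1 acetylacetonato (acac, -1). Ligand charge sum = -3.
With Cr in oxidation state +3, the complex ion is [Cr...].

[Cr(acac)(en)F(NCS)]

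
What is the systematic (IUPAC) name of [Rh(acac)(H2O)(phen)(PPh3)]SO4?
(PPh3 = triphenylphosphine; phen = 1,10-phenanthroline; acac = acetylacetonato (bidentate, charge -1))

The 1 sulfate counter-ion carries a total charge of -2, so each complex ion is 2+.
Ligand charges: 1×aqua (neutral), 1×triphenylphosphine (neutral), 1×1,10-phenanthroline (neutral), 1×acetylacetonato (-1 each); total -1. So Rh + (-1) = 2+, giving Rh = +3.
Ligands are named alphabetically: acetylacetonato before aqua before phenanthroline before triphenylphosphine.

(acetylacetonato)aqua(1,10-phenanthroline)(triphenylphosphine)rhodium(III) sulfate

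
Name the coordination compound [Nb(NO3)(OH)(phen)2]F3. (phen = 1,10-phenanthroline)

hydroxonitratobis(1,10-phenanthroline)niobium(V) fluoride

The 3 fluoride counter-ions carry a total charge of -3, so each complex ion is 3+.
Ligand charges: 1×nitrato (-1 each), 2×1,10-phenanthroline (neutral), 1×hydroxo (-1 each); total -2. So Nb + (-2) = 3+, giving Nb = +5.
Ligands are named alphabetically: hydroxo before nitrato before phenanthroline.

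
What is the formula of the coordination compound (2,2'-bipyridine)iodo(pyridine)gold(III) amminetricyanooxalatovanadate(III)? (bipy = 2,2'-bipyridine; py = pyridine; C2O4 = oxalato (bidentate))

[Au(bipy)I(py)][V(C2O4)(CN)3(NH3)]

Cation [Au…]: ligand charges -1, Au(III) ⇒ ion charge 2+.
Anion [V…]: ligand charges -5, V(III) ⇒ ion charge 2−.
One 2+ cation balances one 2− anion.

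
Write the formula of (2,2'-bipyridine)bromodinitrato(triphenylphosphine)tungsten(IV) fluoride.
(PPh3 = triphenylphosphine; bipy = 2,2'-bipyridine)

[W(bipy)Br(NO3)2(PPh3)]F

Ligands: 1 triphenylphosphine (PPh3, neutral), 1 bromo (Br, -1), 2 nitrato (NO3, -1), 1 2,2'-bipyridine (bipy, neutral). Ligand charge sum = -3.
With W in oxidation state +4, the complex ion is [W...]^1+.
Charge balance with fluoride (-1) requires 1 complex ion per 1 fluoride.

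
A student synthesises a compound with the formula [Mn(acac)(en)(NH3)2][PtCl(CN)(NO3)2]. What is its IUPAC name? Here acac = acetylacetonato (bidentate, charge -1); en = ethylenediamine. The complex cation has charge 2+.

(acetylacetonato)diammine(ethylenediamine)manganese(III) chlorocyanodinitratoplatinate(II)

Both ions are complex: the cation is named first with the plain metal name, the anion second with the -ate form; each ion's ligands are alphabetised independently.
The complex cation is given as 2+; its ligand charges sum to -1, so Mn = +3.
A 1:1 salt means the anion carries the equal and opposite charge, 2−.
Anion: ligand charges sum to -4; for the ion to be 2−, Pt = +2.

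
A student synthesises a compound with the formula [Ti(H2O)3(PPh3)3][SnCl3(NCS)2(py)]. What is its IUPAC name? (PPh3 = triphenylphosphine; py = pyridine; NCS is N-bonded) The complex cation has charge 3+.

triaquatris(triphenylphosphine)titanium(III) trichlorodiisothiocyanato(pyridine)stannate(II)

The complex cation is given as 3+; its ligand charges sum to 0, so Ti = +3.
A 1:1 salt means the anion carries the equal and opposite charge, 3−.
Anion: ligand charges sum to -5; for the ion to be 3−, Sn = +2.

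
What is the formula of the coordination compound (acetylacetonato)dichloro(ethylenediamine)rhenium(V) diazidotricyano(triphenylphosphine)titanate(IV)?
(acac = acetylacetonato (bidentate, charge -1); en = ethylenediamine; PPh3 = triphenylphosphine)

[Re(acac)Cl2(en)][Ti(CN)3(N3)2(PPh3)]2

Cation [Re…]: ligand charges -3, Re(V) ⇒ ion charge 2+.
Anion [Ti…]: ligand charges -5, Ti(IV) ⇒ ion charge 1−.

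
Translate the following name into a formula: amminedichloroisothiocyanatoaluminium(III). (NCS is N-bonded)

Ligands: 2 chloro (Cl, -1), 1 ammine (NH3, neutral), 1 isothiocyanato (NCS, -1). Ligand charge sum = -3.
With Al in oxidation state +3, the complex ion is [Al...].

[AlCl2(NCS)(NH3)]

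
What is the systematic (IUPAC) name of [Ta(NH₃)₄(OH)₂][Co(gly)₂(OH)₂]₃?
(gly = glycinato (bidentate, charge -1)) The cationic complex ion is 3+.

The complex cation is given as 3+; its ligand charges sum to -2, so Ta = +5.
With 3 anions per cation, each anion must be 3/3 = 1−.
Anion: ligand charges sum to -4; for the ion to be 1−, Co = +3.

tetraamminedihydroxotantalum(V) bis(glycinato)dihydroxocobaltate(III)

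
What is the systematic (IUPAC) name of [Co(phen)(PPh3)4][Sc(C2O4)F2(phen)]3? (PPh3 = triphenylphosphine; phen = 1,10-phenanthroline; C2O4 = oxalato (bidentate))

Both ions are complex: the cation is named first with the plain metal name, the anion second with the -ate form; each ion's ligands are alphabetised independently.
Scandium is always +3 in its complexes; the anion's ligand charges sum to -4, so the complex anion is 1−.
With 3 anions per cation, the cation must be 3×1 = 3+.
Cation: ligand charges sum to 0; for the ion to be 3+, Co = +3.

(1,10-phenanthroline)tetrakis(triphenylphosphine)cobalt(III) difluorooxalato(1,10-phenanthroline)scandate(III)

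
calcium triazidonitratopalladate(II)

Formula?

Ca[Pd(N3)3(NO3)]

Ligands: 3 azido (N3, -1), 1 nitrato (NO3, -1). Ligand charge sum = -4.
With Pd in oxidation state +2, the complex ion is [Pd...]^2−.
Charge balance with calcium (+2) requires 1 complex ion per 1 calcium.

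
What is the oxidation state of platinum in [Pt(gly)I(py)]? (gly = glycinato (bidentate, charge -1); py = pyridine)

+2

No counter-ion: the bracketed complex is neutral.
Ligand charges: 1×gly = -1; 1×py neutral; 1×I = -1; sum -2.
Pt + (-2) = 0 ⇒ Pt is +2.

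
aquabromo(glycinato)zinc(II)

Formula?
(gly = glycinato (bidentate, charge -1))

Ligands: 1 glycinato (gly, -1), 1 aqua (H2O, neutral), 1 bromo (Br, -1). Ligand charge sum = -2.
With Zn in oxidation state +2, the complex ion is [Zn...].

[ZnBr(gly)(H2O)]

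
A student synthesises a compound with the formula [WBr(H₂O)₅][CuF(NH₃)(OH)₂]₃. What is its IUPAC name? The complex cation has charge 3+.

pentaaquabromotungsten(IV) amminefluorodihydroxocuprate(II)

The complex cation is given as 3+; its ligand charges sum to -1, so W = +4.
With 3 anions per cation, each anion must be 3/3 = 1−.
Anion: ligand charges sum to -3; for the ion to be 1−, Cu = +2.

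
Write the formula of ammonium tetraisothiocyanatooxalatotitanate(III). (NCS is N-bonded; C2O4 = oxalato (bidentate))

Ligands: 4 isothiocyanato (NCS, -1), 1 oxalato (C2O4, -2). Ligand charge sum = -6.
With Ti in oxidation state +3, the complex ion is [Ti...]^3−.
Charge balance with ammonium (+1) requires 1 complex ion per 3 ammonium.

(NH4)3[Ti(C2O4)(NCS)4]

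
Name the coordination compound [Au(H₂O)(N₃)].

There is no counter-ion, so the complex is neutral overall.
Ligand charges: 1×azido (-1 each), 1×aqua (neutral); total -1. So Au + (-1) = 0, giving Au = +1.
Ligands are named alphabetically: aqua before azido.

aquaazidogold(I)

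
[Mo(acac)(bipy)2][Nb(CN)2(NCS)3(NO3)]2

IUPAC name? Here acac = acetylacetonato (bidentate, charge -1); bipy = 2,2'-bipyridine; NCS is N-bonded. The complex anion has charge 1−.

(acetylacetonato)bis(2,2'-bipyridine)molybdenum(III) dicyanotriisothiocyanatonitratoniobate(V)

Both ions are complex: the cation is named first with the plain metal name, the anion second with the -ate form; each ion's ligands are alphabetised independently.
The complex anion is given as 1−; its ligand charges sum to -6, so Nb = +5.
With 2 anions per cation, the cation must be 2×1 = 2+.
Cation: ligand charges sum to -1; for the ion to be 2+, Mo = +3.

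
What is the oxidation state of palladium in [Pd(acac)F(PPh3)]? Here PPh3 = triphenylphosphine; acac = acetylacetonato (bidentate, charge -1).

No counter-ion: the bracketed complex is neutral.
Ligand charges: 1×F = -1; 1×PPh3 neutral; 1×acac = -1; sum -2.
Pd + (-2) = 0 ⇒ Pd is +2.

+2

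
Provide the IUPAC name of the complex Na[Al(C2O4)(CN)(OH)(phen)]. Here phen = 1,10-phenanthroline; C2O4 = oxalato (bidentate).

The 1 sodium counter-ion carries a total charge of +1, so each complex ion is 1−.
Ligand charges: 1×cyano (-1 each), 1×1,10-phenanthroline (neutral), 1×hydroxo (-1 each), 1×oxalato (-2 each); total -4. So Al + (-4) = 1−, giving Al = +3.
Ligands are named alphabetically: cyano before hydroxo before oxalato before phenanthroline.
The complex ion is anionic, so aluminium takes the -ate form aluminate(III).

sodium cyanohydroxooxalato(1,10-phenanthroline)aluminate(III)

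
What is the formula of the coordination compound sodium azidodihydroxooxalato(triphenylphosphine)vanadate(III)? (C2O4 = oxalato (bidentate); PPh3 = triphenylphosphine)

Ligands: 1 azido (N3, -1), 2 hydroxo (OH, -1), 1 oxalato (C2O4, -2), 1 triphenylphosphine (PPh3, neutral). Ligand charge sum = -5.
With V in oxidation state +3, the complex ion is [V...]^2−.
Charge balance with sodium (+1) requires 1 complex ion per 2 sodium.

Na2[V(C2O4)(N3)(OH)2(PPh3)]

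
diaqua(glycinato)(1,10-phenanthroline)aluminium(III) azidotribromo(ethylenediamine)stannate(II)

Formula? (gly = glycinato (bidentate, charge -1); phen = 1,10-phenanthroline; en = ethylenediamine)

Cation [Al…]: ligand charges -1, Al(III) ⇒ ion charge 2+.
Anion [Sn…]: ligand charges -4, Sn(II) ⇒ ion charge 2−.

[Al(gly)(H2O)2(phen)][SnBr3(en)(N3)]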